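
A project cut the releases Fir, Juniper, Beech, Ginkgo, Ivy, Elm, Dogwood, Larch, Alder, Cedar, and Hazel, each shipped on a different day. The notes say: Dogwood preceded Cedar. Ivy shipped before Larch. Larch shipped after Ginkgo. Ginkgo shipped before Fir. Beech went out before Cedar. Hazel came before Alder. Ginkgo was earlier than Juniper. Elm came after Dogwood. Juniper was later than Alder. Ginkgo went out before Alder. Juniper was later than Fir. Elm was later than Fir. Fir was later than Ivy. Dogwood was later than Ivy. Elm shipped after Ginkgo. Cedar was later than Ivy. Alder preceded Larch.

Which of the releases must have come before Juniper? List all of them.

Directly stated before Juniper: Alder, Fir, and Ginkgo.
Hazel reaches Juniper via Hazel → Alder → Juniper.
Ivy reaches Juniper via Ivy → Fir → Juniper.
No chain forces Larch (or any of the others) ahead of Juniper.

Alder, Fir, Ginkgo, Hazel, Ivy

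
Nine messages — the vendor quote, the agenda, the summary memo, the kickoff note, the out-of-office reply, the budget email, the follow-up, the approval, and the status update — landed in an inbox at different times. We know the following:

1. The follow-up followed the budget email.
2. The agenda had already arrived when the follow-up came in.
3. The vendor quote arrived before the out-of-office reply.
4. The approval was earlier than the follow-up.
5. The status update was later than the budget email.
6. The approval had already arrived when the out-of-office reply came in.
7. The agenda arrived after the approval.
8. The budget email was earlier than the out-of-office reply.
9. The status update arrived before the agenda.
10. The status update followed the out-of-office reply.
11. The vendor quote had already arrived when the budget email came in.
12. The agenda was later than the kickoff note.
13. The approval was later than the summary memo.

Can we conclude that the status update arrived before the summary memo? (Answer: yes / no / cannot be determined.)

no

Tracing the constraints gives the summary memo → the approval → the out-of-office reply → the status update, so the summary memo must come before the status update.
That means the status update cannot be before the summary memo.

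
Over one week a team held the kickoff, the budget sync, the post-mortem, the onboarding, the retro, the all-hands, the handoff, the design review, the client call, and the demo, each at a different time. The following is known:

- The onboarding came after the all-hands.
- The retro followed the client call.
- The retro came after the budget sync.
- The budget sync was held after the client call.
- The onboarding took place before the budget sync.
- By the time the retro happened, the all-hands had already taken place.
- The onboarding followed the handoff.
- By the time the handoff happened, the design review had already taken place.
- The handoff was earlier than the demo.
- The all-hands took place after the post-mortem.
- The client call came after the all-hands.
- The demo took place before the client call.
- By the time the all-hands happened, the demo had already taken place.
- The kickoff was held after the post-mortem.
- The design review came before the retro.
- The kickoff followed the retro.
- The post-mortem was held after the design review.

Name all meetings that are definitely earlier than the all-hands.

the demo, the design review, the handoff, the post-mortem

Directly stated before the all-hands: the demo and the post-mortem.
The design review reaches the all-hands via the design review → the post-mortem → the all-hands.
The handoff reaches the all-hands via the handoff → the demo → the all-hands.
No chain forces the retro (or any of the others) ahead of the all-hands.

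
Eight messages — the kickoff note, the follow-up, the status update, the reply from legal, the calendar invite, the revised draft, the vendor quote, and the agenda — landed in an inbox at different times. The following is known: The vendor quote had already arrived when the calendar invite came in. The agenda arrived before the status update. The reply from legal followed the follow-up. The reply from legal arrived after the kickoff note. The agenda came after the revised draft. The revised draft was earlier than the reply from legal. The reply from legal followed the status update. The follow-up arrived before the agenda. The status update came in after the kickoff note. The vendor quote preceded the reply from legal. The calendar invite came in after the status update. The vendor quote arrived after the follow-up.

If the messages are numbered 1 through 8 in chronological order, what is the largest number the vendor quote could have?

The vendor quote must come before the calendar invite and the reply from legal — 2 messages forced after it.
Everything else can be placed before the vendor quote in some valid order, so the vendor quote can sit as late as position 8 − 2 = 6.

6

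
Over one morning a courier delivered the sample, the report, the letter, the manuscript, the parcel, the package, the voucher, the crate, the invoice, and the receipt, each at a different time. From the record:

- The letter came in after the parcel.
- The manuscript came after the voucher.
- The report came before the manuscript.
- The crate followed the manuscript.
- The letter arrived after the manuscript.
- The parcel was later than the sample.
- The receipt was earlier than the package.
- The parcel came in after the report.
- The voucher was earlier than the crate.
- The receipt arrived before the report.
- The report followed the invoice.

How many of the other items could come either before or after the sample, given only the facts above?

7

Forced after the sample: the letter and the parcel.
That leaves the crate, the invoice, the manuscript, the package, the receipt, the report, and the voucher with no forced order relative to the sample — 7.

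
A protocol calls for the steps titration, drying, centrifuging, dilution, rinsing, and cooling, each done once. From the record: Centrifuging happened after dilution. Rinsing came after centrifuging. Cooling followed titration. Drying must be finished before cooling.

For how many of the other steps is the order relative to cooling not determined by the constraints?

3

Forced before cooling: drying and titration.
That leaves centrifuging, dilution, and rinsing with no forced order relative to cooling — 3.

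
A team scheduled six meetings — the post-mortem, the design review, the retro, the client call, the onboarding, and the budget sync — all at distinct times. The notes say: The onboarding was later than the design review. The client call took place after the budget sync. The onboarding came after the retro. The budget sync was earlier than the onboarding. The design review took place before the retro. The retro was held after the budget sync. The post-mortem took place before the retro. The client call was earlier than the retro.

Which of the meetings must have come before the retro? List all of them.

Directly stated before the retro: the budget sync, the client call, the design review, and the post-mortem.
No chain forces the onboarding ahead of the retro.

the budget sync, the client call, the design review, the post-mortem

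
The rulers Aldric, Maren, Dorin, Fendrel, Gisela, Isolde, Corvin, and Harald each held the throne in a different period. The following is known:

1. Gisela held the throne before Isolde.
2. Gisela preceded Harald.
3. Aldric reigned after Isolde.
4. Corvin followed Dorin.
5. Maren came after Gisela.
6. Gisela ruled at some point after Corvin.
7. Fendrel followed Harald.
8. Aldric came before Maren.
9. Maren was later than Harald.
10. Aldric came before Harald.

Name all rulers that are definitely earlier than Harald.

Directly stated before Harald: Aldric and Gisela.
Corvin reaches Harald via Corvin → Gisela → Harald.
Dorin reaches Harald via Dorin → Corvin → Gisela → Harald.
Isolde reaches Harald via Isolde → Aldric → Harald.

Aldric, Corvin, Dorin, Gisela, Isolde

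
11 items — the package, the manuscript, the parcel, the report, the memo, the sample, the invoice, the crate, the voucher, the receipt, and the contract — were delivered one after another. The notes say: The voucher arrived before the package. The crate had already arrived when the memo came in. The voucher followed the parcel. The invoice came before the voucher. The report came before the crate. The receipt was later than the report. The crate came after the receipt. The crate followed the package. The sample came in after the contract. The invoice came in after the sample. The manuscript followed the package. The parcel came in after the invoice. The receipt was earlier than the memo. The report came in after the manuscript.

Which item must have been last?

Every other item has a chain of constraints placing it before the memo, so the memo is last.

the memo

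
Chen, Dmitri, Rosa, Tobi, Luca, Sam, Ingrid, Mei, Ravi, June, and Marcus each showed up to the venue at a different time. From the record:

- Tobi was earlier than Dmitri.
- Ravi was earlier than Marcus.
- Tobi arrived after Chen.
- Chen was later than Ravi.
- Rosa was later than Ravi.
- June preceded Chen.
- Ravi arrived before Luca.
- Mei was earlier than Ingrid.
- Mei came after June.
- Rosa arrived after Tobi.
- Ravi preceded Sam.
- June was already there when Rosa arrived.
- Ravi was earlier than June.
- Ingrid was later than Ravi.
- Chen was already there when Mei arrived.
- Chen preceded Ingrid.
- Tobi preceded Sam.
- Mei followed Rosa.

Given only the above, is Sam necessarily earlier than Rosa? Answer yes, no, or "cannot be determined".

cannot be determined

No chain of stated constraints runs from Sam to Rosa, and none runs from Rosa to Sam either.
So the relative order of Sam and Rosa is not fixed by the given facts.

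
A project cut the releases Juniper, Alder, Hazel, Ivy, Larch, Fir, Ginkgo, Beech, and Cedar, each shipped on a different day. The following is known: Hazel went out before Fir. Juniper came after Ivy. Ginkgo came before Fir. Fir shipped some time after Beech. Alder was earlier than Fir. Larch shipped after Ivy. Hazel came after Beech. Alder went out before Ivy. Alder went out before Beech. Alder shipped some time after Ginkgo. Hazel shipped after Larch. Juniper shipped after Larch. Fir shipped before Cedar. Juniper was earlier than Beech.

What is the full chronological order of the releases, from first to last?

Ginkgo, Alder, Ivy, Larch, Juniper, Beech, Hazel, Fir, Cedar

The constraints fix every adjacent pair, so only one ordering works:
Ginkgo → Alder → Ivy → Larch → Juniper → Beech → Hazel → Fir → Cedar.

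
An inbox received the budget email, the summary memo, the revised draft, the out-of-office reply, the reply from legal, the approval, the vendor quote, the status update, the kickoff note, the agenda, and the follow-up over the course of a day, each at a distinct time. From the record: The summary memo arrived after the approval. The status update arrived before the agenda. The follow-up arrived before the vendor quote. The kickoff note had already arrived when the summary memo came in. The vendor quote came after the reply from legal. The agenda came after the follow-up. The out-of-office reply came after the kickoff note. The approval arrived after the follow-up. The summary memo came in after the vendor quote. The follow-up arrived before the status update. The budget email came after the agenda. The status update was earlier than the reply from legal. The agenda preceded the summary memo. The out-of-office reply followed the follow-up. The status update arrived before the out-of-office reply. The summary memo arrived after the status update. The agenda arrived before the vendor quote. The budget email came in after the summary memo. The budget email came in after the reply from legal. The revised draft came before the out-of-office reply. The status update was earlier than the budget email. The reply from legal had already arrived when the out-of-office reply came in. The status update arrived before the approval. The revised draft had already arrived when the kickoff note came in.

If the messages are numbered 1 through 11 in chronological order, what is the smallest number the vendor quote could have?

5

The agenda, the follow-up, the reply from legal, and the status update must all come before the vendor quote — 4 forced predecessors.
Nothing else is forced ahead of the vendor quote, so its earliest slot is position 4 + 1 = 5.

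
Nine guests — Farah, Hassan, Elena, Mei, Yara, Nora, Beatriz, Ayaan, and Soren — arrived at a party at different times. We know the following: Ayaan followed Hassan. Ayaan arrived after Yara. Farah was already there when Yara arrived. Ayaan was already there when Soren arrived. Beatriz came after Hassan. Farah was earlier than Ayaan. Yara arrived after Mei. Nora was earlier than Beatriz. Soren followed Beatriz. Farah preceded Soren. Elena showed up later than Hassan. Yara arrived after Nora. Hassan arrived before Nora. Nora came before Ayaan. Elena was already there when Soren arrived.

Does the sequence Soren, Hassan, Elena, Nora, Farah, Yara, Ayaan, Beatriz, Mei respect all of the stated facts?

The constraints require Mei before Yara, but in the proposed sequence Yara appears ahead of Mei. That one violation is enough.

no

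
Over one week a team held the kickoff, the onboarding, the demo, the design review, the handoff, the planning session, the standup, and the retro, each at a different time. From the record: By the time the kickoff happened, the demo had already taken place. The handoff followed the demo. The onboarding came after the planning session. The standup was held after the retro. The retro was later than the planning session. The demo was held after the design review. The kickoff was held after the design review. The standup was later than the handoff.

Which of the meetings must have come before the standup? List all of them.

Directly stated before the standup: the handoff and the retro.
The demo reaches the standup via the demo → the handoff → the standup.
The design review reaches the standup via the design review → the demo → the handoff → the standup.
The planning session reaches the standup via the planning session → the retro → the standup.

the demo, the design review, the handoff, the planning session, the retro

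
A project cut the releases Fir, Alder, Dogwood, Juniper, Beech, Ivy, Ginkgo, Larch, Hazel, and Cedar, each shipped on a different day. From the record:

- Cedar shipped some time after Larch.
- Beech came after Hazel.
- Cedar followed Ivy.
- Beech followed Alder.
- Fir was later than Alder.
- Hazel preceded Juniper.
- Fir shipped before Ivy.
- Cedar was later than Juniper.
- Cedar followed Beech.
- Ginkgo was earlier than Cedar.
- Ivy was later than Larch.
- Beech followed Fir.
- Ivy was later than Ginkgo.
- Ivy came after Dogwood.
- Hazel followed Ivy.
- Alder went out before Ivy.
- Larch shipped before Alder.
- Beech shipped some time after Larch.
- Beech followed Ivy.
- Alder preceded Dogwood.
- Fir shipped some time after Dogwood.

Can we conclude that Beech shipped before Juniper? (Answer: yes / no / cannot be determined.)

cannot be determined

No chain of stated constraints runs from Beech to Juniper, and none runs from Juniper to Beech either.
So the relative order of Beech and Juniper is not fixed by the given facts.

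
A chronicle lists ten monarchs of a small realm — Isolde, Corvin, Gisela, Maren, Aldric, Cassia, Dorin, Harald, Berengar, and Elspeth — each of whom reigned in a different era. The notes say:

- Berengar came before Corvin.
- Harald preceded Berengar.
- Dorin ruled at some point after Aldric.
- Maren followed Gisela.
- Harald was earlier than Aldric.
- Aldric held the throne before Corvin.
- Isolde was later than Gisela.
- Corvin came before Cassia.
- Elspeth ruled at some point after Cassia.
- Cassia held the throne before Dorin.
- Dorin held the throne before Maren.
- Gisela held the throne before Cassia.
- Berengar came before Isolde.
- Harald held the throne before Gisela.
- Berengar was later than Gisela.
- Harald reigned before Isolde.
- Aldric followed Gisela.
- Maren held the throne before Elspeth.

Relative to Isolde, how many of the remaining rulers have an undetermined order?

Forced before Isolde: Berengar, Gisela, and Harald.
That leaves Aldric, Cassia, Corvin, Dorin, Elspeth, and Maren with no forced order relative to Isolde — 6.

6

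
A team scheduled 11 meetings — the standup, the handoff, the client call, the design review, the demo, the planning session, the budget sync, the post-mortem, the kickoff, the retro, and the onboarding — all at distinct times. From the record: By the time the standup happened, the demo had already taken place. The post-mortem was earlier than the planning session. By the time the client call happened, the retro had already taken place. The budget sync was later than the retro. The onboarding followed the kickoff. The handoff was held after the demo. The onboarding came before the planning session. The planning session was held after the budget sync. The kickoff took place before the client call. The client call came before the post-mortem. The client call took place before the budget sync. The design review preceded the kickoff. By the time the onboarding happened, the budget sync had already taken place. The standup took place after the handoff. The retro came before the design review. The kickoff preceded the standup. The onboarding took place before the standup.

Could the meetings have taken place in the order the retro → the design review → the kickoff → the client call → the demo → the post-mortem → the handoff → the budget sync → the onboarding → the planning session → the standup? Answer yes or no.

Check each stated constraint against the proposed order — e.g. the retro is ahead of the budget sync; the kickoff is ahead of the standup. Every pair is in the required order; nothing is violated.

yes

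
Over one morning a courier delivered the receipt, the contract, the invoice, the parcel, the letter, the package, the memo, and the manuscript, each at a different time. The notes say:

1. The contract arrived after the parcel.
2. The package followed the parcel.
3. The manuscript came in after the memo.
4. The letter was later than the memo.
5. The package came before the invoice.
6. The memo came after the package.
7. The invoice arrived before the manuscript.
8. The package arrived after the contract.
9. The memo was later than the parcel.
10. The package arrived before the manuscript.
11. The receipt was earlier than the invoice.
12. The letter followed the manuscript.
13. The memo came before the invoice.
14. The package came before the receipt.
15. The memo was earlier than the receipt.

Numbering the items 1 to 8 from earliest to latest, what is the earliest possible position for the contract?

The parcel must come before the contract — 1 forced predecessor.
Nothing else is forced ahead of the contract, so its earliest slot is position 1 + 1 = 2.

2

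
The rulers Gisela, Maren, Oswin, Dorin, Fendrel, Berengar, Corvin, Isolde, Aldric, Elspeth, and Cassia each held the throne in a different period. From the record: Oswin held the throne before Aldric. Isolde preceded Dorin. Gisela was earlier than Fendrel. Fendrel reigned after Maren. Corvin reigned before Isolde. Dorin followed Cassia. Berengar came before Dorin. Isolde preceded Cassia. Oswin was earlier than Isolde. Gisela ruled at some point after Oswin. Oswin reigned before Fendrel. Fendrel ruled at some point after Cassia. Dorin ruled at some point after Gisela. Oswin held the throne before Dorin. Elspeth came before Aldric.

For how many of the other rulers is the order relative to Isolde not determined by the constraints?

Forced before Isolde: Corvin and Oswin; forced after Isolde: Cassia, Dorin, and Fendrel.
That leaves Aldric, Berengar, Elspeth, Gisela, and Maren with no forced order relative to Isolde — 5.

5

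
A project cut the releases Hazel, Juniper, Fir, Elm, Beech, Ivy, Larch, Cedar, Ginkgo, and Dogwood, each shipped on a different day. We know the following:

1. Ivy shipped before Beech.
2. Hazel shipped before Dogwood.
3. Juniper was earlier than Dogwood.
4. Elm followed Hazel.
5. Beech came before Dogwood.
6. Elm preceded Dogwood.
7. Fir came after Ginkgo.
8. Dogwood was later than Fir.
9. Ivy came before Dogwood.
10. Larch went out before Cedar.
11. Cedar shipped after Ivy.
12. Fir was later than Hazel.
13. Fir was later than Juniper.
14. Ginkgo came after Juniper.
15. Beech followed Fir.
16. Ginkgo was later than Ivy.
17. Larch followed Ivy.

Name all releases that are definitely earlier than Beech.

Fir, Ginkgo, Hazel, Ivy, Juniper

Directly stated before Beech: Fir and Ivy.
Ginkgo reaches Beech via Ginkgo → Fir → Beech.
Hazel reaches Beech via Hazel → Fir → Beech.
Juniper reaches Beech via Juniper → Fir → Beech.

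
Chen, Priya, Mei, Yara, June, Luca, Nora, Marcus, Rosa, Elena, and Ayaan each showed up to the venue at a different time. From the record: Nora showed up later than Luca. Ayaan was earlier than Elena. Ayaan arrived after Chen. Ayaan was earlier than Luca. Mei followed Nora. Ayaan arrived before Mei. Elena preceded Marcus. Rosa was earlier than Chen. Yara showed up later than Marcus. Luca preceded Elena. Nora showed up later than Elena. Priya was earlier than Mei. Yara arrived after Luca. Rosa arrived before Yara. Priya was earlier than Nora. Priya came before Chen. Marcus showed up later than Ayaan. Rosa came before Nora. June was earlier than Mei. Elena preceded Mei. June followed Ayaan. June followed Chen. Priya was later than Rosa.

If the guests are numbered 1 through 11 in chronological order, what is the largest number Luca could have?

Luca must come before Elena, Marcus, Mei, Nora, and Yara — 5 guests forced after them.
Everything else can be placed before Luca in some valid order, so Luca can sit as late as position 11 − 5 = 6.

6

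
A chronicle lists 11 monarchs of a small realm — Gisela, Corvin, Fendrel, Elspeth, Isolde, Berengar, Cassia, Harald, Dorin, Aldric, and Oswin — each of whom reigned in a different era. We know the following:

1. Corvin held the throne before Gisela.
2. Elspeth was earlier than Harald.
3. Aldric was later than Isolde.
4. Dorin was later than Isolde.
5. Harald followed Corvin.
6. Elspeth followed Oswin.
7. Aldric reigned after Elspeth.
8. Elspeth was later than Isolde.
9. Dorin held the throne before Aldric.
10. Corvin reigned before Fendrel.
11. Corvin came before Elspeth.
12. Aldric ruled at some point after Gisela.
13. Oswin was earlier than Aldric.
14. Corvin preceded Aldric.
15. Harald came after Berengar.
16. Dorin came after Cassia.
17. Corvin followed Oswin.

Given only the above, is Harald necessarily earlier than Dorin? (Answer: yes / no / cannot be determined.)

No chain of stated constraints runs from Harald to Dorin, and none runs from Dorin to Harald either.
So the relative order of Harald and Dorin is not fixed by the given facts.

cannot be determined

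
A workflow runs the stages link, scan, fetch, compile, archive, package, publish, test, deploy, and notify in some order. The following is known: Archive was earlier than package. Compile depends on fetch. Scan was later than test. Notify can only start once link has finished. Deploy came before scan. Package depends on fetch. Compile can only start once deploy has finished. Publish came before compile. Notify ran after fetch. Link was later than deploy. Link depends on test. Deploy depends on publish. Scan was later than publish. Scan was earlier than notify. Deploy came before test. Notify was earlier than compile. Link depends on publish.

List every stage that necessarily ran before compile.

Directly stated before compile: deploy, fetch, notify, and publish.
Link reaches compile via link → notify → compile.
Scan reaches compile via scan → notify → compile.
Test reaches compile via test → scan → notify → compile.

deploy, fetch, link, notify, publish, scan, test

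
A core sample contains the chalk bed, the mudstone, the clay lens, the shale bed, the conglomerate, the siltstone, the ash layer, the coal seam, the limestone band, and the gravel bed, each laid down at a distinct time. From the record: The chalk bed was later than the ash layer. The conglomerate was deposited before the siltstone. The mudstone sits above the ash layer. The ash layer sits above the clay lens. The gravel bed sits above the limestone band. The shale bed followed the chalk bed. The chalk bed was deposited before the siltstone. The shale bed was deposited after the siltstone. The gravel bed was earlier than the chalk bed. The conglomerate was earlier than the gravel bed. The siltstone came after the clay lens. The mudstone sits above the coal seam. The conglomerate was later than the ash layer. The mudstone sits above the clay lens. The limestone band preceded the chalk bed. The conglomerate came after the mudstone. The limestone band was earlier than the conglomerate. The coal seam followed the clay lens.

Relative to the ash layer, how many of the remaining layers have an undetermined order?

2

Forced before the ash layer: the clay lens; forced after the ash layer: the chalk bed, the conglomerate, the gravel bed, the mudstone, the shale bed, and the siltstone.
That leaves the coal seam and the limestone band with no forced order relative to the ash layer — 2.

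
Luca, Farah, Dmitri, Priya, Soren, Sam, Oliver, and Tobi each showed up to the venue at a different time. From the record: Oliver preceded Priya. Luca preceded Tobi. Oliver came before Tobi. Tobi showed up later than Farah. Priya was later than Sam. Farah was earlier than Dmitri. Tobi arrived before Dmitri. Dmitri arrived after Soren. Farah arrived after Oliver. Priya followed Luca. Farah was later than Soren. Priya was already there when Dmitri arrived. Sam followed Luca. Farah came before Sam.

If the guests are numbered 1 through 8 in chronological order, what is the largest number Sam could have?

6

Sam must come before Dmitri and Priya — 2 guests forced after them.
Everything else can be placed before Sam in some valid order, so Sam can sit as late as position 8 − 2 = 6.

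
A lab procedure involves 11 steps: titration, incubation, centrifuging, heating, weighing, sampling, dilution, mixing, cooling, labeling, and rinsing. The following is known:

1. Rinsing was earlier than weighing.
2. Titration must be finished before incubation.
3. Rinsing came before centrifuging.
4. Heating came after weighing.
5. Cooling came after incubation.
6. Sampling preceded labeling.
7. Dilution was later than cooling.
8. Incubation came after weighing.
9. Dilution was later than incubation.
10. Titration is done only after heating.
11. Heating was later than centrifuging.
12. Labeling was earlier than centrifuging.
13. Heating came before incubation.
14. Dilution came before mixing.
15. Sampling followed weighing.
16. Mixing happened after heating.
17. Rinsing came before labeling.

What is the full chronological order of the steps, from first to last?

The constraints fix every adjacent pair, so only one ordering works:
rinsing → weighing → sampling → labeling → centrifuging → heating → titration → incubation → cooling → dilution → mixing.

rinsing, weighing, sampling, labeling, centrifuging, heating, titration, incubation, cooling, dilution, mixing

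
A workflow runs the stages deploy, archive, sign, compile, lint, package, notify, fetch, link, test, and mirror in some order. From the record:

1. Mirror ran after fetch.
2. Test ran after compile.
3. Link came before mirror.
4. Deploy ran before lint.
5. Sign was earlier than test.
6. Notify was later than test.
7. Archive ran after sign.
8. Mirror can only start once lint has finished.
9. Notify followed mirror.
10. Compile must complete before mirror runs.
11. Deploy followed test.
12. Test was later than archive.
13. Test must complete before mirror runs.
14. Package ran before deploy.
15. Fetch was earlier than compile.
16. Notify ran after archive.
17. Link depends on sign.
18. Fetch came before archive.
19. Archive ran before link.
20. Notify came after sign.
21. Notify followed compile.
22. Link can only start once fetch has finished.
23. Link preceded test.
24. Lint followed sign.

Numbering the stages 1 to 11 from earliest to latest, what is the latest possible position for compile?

6

Compile must come before deploy, lint, mirror, notify, and test — 5 stages forced after it.
Everything else can be placed before compile in some valid order, so compile can sit as late as position 11 − 5 = 6.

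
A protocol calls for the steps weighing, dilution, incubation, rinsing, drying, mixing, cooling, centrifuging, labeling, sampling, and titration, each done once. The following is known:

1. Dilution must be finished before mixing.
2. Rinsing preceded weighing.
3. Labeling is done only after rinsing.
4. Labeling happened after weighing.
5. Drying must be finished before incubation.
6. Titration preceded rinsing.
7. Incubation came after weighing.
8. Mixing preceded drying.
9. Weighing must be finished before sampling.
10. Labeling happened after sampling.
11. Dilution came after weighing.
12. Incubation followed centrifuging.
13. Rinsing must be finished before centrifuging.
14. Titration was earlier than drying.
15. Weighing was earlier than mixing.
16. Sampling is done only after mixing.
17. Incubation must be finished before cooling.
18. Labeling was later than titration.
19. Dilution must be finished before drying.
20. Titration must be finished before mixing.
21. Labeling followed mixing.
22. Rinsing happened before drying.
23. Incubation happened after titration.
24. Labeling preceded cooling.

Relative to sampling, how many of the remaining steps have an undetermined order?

3

Forced before sampling: dilution, mixing, rinsing, titration, and weighing; forced after sampling: cooling and labeling.
That leaves centrifuging, drying, and incubation with no forced order relative to sampling — 3.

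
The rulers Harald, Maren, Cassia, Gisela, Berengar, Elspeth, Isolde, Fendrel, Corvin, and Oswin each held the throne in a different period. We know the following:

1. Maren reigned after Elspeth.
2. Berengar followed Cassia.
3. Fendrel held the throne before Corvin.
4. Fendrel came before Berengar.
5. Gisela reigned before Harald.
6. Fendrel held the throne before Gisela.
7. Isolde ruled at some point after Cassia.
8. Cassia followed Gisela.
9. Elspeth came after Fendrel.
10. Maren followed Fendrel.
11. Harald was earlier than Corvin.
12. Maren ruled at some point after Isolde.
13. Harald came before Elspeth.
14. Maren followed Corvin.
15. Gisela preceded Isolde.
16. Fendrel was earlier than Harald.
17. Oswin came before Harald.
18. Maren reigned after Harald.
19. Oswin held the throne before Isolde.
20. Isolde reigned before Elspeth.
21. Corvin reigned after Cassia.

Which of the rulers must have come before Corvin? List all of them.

Cassia, Fendrel, Gisela, Harald, Oswin

Directly stated before Corvin: Cassia, Fendrel, and Harald.
Gisela reaches Corvin via Gisela → Cassia → Corvin.
Oswin reaches Corvin via Oswin → Harald → Corvin.
No chain forces Maren (or any of the others) ahead of Corvin.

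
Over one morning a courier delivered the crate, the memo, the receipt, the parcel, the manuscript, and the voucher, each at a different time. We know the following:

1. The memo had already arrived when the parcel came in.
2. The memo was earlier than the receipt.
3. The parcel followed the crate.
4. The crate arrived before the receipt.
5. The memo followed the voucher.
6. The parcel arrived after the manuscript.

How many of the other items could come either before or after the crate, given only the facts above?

3

Forced after the crate: the parcel and the receipt.
That leaves the manuscript, the memo, and the voucher with no forced order relative to the crate — 3.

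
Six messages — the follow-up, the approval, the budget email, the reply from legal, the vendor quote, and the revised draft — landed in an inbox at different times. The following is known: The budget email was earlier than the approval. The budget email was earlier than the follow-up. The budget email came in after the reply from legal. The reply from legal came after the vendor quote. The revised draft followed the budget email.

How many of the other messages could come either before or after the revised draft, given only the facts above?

Forced before the revised draft: the budget email, the reply from legal, and the vendor quote.
That leaves the approval and the follow-up with no forced order relative to the revised draft — 2.

2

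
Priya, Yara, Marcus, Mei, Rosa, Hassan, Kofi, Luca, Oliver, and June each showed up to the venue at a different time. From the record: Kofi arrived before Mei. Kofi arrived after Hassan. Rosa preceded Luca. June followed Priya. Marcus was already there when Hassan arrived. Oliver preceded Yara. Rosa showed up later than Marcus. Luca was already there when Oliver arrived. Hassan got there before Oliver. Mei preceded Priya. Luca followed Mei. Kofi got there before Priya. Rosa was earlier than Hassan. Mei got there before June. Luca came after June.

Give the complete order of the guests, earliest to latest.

Marcus, Rosa, Hassan, Kofi, Mei, Priya, June, Luca, Oliver, Yara

The constraints fix every adjacent pair, so only one ordering works:
Marcus → Rosa → Hassan → Kofi → Mei → Priya → June → Luca → Oliver → Yara.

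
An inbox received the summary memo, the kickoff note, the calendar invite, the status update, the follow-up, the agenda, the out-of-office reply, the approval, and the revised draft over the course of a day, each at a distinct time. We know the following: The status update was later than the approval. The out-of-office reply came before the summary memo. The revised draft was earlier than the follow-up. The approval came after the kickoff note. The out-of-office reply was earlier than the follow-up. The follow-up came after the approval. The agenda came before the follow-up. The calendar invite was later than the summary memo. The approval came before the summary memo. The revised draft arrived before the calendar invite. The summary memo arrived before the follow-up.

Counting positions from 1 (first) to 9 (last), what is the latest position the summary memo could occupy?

The summary memo must come before the calendar invite and the follow-up — 2 messages forced after it.
Everything else can be placed before the summary memo in some valid order, so the summary memo can sit as late as position 9 − 2 = 7.

7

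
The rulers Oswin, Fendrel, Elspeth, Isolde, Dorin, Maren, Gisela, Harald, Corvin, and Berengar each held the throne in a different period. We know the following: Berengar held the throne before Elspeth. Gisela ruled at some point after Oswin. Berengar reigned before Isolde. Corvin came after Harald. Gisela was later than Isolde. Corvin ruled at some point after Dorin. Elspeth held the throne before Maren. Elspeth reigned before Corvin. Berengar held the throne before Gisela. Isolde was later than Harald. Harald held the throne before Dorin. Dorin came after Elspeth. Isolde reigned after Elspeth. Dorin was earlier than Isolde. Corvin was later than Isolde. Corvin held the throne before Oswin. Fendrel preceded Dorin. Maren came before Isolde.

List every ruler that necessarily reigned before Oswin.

Berengar, Corvin, Dorin, Elspeth, Fendrel, Harald, Isolde, Maren

Directly stated before Oswin: Corvin.
Berengar reaches Oswin via Berengar → Isolde → Corvin → Oswin.
Dorin reaches Oswin via Dorin → Corvin → Oswin.
Elspeth reaches Oswin via Elspeth → Corvin → Oswin.
Likewise Fendrel, Harald, Isolde, and Maren each reach Oswin by chaining the stated constraints.
No chain forces Gisela ahead of Oswin.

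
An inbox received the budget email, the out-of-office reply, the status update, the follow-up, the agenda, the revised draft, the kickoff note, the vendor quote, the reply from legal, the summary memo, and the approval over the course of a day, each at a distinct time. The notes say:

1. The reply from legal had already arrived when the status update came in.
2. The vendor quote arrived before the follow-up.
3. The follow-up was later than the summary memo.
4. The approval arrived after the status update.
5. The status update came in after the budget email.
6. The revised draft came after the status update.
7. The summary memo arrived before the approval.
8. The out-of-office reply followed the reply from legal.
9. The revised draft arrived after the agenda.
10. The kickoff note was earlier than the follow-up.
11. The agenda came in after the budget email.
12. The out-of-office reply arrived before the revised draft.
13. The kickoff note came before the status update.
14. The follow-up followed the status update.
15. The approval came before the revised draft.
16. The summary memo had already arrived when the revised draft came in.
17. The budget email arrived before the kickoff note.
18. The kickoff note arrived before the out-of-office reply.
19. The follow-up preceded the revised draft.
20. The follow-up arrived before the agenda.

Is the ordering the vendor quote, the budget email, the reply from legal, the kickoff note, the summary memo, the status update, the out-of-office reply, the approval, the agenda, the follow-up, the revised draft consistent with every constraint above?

no

The constraints require the follow-up before the agenda, but in the proposed sequence the agenda appears ahead of the follow-up. That one violation is enough.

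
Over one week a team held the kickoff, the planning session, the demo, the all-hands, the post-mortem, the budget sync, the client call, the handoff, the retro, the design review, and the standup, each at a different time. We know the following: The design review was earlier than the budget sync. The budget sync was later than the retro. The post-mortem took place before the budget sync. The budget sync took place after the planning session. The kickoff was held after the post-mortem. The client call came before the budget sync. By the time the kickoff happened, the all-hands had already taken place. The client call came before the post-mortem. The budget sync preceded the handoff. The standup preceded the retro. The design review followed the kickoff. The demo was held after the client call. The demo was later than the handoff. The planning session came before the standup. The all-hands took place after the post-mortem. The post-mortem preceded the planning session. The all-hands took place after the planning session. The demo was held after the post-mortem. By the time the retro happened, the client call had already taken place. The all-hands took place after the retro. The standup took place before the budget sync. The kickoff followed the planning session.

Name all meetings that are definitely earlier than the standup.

the client call, the planning session, the post-mortem

Directly stated before the standup: the planning session.
The client call reaches the standup via the client call → the post-mortem → the planning session → the standup.
The post-mortem reaches the standup via the post-mortem → the planning session → the standup.
No chain forces the all-hands (or any of the others) ahead of the standup.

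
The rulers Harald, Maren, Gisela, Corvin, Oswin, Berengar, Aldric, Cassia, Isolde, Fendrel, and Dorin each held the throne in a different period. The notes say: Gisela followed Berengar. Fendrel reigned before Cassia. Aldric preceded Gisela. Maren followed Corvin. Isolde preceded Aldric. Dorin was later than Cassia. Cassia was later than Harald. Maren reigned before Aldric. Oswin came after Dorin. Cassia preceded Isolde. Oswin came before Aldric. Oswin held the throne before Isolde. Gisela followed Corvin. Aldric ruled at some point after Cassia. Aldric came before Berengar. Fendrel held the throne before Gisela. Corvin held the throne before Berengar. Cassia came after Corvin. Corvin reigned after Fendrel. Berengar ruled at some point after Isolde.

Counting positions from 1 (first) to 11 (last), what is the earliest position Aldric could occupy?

9

Cassia, Corvin, Dorin, Fendrel, Harald, Isolde, Maren, and Oswin must all come before Aldric — 8 forced predecessors.
Nothing else is forced ahead of Aldric, so their earliest slot is position 8 + 1 = 9.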